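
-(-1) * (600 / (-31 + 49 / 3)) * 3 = -1350 / 11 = -122.73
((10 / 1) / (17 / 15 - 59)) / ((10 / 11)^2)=-363 / 1736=-0.21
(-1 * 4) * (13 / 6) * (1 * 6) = -52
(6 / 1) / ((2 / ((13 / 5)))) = 39 / 5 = 7.80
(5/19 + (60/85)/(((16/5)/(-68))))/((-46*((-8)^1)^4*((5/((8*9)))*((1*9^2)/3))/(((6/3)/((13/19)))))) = 7/57408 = 0.00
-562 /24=-281 /12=-23.42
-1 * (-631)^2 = -398161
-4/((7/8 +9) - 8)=-32/15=-2.13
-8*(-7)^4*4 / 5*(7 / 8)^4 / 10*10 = -5764801 / 640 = -9007.50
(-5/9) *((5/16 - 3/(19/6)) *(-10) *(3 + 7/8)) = -149575/10944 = -13.67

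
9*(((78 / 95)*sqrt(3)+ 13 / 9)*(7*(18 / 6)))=14742*sqrt(3) / 95+ 273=541.78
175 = 175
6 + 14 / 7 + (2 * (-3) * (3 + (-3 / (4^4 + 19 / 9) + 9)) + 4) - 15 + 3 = -167094 / 2323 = -71.93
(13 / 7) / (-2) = -13 / 14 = -0.93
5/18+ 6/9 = 17/18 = 0.94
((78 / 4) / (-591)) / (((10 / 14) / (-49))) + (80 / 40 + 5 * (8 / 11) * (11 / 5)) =24159 / 1970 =12.26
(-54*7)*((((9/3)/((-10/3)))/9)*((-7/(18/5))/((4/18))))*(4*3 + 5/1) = -22491/4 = -5622.75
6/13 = 0.46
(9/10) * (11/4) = 99/40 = 2.48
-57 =-57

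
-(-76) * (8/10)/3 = 304/15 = 20.27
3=3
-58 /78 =-29 /39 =-0.74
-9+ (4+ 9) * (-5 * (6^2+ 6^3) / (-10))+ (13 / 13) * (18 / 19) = 30969 / 19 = 1629.95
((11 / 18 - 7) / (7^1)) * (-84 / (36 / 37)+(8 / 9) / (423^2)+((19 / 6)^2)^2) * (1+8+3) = -42143659115 / 270540648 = -155.78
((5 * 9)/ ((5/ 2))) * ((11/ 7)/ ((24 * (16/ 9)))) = 297/ 448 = 0.66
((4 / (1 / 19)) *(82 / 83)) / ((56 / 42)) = 4674 / 83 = 56.31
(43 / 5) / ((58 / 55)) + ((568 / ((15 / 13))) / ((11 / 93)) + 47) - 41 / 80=107605937 / 25520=4216.53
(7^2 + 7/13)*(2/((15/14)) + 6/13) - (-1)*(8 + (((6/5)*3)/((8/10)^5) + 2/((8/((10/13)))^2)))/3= 157918757/1297920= 121.67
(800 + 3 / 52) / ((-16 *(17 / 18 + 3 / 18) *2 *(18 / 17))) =-707251 / 33280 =-21.25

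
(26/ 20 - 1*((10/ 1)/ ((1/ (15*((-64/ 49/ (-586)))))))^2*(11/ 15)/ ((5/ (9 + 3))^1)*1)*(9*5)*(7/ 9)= 2274100837/ 58892414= 38.61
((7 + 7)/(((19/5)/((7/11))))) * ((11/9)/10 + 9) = 40229/1881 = 21.39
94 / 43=2.19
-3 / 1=-3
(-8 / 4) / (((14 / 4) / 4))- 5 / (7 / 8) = -8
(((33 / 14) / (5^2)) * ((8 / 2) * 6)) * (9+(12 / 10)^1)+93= 101571 / 875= 116.08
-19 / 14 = -1.36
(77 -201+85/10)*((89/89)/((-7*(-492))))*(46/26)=-253/4264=-0.06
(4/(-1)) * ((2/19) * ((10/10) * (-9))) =72/19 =3.79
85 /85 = 1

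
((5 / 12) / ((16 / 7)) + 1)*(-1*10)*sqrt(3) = -20.48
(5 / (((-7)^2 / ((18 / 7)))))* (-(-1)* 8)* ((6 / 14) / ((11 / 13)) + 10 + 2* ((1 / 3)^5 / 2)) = 15733120 / 713097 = 22.06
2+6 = 8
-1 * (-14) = 14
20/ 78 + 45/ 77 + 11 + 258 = 810332/ 3003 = 269.84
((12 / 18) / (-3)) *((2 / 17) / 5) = -4 / 765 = -0.01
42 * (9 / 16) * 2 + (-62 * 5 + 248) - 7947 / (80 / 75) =-119441 / 16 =-7465.06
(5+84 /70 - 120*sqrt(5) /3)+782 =3941 /5 - 40*sqrt(5) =698.76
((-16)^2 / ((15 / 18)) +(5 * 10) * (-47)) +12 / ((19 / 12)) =-193346 / 95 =-2035.22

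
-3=-3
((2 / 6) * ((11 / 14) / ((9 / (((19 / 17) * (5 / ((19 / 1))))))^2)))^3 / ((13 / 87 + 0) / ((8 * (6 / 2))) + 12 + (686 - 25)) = 603109375 / 18548702511070344301017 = 0.00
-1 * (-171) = 171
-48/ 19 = -2.53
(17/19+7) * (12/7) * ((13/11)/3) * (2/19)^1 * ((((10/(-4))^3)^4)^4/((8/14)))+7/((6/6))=3463895836830488408077770786349885583/279434283129503744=12396101859932293297.78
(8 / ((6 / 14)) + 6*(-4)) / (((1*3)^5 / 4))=-64 / 729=-0.09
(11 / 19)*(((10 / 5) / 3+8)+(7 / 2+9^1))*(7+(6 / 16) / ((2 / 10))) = 99187 / 912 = 108.76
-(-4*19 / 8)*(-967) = -18373 / 2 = -9186.50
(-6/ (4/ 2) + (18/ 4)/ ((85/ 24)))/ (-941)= 147/ 79985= 0.00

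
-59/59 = -1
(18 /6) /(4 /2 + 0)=3 /2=1.50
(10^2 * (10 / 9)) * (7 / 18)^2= 12250 / 729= 16.80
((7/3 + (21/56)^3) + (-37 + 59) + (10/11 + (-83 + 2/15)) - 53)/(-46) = 9341081/3886080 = 2.40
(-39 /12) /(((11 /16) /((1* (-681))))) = 35412 /11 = 3219.27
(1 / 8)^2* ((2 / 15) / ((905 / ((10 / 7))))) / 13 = 0.00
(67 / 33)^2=4.12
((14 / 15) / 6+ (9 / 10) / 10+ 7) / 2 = 6521 / 1800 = 3.62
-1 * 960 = -960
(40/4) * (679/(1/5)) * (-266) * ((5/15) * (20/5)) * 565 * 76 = -1551113032000/3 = -517037677333.33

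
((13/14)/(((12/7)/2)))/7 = 13/84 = 0.15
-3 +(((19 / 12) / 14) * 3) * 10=0.39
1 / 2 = 0.50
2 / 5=0.40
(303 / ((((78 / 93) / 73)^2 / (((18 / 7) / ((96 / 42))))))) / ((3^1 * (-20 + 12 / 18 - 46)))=-13965427863 / 1059968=-13175.33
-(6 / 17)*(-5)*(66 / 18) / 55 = 2 / 17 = 0.12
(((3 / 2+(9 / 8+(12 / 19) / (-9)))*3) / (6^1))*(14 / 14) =1165 / 912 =1.28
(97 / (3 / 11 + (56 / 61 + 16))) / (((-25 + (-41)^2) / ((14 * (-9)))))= -0.43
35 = 35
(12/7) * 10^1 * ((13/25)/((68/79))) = 6162/595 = 10.36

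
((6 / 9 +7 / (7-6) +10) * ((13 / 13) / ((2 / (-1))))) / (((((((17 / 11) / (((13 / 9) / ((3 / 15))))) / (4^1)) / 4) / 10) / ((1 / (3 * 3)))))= -3031600 / 4131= -733.87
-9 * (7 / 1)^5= -151263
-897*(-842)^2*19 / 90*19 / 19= -2013812242 / 15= -134254149.47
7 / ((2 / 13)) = 91 / 2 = 45.50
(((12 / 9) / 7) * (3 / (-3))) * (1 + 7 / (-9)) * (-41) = 1.74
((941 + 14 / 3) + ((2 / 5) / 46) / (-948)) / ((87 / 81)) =927869211 / 1053860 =880.45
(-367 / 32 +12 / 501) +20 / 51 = -3012331 / 272544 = -11.05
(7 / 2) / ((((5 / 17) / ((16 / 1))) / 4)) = 3808 / 5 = 761.60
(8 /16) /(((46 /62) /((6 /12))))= 31 /92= 0.34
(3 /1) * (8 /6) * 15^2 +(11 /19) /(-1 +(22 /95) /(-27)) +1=2329402 /2587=900.43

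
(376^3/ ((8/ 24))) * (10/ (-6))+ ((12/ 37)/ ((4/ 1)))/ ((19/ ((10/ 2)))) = -186848176625/ 703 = -265786879.98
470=470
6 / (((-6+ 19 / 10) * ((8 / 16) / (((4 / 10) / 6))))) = -8 / 41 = -0.20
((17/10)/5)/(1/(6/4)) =51/100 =0.51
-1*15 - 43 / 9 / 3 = -448 / 27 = -16.59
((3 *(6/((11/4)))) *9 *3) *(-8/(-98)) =7776/539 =14.43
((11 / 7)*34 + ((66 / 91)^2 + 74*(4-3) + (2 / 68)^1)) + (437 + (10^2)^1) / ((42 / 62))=259226287 / 281554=920.70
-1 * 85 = -85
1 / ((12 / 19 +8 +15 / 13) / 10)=2470 / 2417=1.02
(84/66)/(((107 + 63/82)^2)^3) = 4256093399936/5238679328650346306816099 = 0.00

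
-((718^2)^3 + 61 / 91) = -12467749208805602045 / 91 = -137008233063797824.67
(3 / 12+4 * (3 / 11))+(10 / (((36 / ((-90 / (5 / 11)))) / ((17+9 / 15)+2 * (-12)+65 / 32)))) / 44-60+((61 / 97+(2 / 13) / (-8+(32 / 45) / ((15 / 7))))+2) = -58114047661 / 1148740736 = -50.59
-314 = -314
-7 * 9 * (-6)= 378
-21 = -21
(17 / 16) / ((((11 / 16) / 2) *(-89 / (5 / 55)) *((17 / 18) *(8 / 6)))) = -27 / 10769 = -0.00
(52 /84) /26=1 /42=0.02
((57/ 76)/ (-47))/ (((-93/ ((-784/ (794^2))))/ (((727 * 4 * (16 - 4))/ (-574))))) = 122136/ 9415088833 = 0.00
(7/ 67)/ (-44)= -0.00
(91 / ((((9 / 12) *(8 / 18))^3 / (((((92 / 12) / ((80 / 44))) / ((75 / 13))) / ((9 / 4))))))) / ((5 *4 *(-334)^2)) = 299299 / 836670000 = 0.00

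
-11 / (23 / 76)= -836 / 23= -36.35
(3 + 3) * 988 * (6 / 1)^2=213408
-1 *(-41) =41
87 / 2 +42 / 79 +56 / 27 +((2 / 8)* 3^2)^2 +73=4237613 / 34128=124.17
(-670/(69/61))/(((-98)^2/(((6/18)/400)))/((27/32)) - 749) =-122610/2827262557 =-0.00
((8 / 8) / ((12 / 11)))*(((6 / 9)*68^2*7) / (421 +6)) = 25432 / 549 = 46.32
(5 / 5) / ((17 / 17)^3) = 1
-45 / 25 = -9 / 5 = -1.80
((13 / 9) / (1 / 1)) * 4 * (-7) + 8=-292 / 9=-32.44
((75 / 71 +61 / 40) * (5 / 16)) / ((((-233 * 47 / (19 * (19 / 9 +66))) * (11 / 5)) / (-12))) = 426920785 / 821062176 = 0.52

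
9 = 9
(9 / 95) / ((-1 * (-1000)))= 9 / 95000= 0.00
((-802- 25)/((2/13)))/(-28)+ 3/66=118289/616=192.03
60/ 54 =1.11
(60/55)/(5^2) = 12/275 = 0.04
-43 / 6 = -7.17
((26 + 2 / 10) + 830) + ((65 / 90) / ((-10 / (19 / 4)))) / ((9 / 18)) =61597 / 72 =855.51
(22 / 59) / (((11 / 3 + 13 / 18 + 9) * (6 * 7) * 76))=33 / 3782254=0.00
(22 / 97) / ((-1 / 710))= -15620 / 97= -161.03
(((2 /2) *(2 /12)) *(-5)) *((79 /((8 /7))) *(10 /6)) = -13825 /144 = -96.01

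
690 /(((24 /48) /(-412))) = -568560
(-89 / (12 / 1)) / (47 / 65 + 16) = -5785 / 13044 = -0.44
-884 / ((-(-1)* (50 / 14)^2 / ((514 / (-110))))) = 11132212 / 34375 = 323.85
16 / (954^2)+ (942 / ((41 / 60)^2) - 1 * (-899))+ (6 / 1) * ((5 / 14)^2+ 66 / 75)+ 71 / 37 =101390993973643043 / 34671471971850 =2924.33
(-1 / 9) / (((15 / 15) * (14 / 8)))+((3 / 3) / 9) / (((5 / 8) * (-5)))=-52 / 525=-0.10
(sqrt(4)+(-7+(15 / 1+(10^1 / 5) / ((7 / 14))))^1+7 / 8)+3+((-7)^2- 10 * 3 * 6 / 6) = 36.88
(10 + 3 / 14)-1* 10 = 3 / 14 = 0.21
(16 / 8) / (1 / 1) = 2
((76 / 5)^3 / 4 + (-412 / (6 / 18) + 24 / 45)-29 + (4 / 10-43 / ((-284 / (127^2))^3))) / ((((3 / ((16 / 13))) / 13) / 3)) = 67655134076885053 / 536866500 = 126018542.93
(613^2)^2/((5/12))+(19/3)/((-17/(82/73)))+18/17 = 6308355802655956/18615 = 338885619267.04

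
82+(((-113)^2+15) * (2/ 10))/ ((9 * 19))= 82894/ 855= 96.95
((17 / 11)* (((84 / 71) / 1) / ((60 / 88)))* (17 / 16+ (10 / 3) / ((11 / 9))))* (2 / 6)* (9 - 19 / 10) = 79373 / 3300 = 24.05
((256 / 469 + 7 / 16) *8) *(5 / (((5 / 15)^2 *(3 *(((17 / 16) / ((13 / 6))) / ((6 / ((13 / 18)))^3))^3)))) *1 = 188624911598.13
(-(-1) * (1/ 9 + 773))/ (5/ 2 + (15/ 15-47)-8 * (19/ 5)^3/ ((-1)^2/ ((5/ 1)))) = -347900/ 1007271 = -0.35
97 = 97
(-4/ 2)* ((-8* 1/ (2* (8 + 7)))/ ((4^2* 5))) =1/ 150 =0.01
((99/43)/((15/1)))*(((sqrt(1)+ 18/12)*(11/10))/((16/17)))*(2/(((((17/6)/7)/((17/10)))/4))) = 129591/8600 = 15.07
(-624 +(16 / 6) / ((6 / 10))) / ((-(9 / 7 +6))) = 85.04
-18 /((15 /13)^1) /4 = -39 /10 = -3.90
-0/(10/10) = 0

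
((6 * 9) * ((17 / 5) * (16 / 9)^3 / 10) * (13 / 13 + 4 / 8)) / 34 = 1024 / 225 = 4.55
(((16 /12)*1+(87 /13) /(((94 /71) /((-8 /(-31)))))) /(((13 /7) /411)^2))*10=4135474371840 /3201029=1291920.31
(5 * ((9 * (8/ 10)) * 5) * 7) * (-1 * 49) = -61740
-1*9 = -9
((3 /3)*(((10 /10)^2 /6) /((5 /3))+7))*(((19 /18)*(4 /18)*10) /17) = 1349 /1377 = 0.98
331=331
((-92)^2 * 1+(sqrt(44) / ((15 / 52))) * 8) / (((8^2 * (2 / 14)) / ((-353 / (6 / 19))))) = -24836021 / 24 - 610337 * sqrt(11) / 90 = -1057325.97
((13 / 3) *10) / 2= 65 / 3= 21.67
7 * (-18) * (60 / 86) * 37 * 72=-10069920 / 43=-234184.19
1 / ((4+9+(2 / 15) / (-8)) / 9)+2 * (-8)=-11924 / 779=-15.31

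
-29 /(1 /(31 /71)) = -899 /71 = -12.66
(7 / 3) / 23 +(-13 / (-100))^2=81661 / 690000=0.12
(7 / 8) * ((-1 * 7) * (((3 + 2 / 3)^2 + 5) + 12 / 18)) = -117.06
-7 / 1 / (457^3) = -0.00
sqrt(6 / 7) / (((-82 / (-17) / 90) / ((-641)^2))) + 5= 5 + 314323965 * sqrt(42) / 287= 7097747.55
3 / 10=0.30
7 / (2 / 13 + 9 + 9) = 91 / 236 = 0.39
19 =19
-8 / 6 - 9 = -31 / 3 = -10.33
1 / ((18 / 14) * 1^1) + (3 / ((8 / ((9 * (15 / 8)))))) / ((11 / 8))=4261 / 792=5.38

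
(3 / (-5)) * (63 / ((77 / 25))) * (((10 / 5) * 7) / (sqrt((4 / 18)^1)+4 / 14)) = 119070 / 341 -138915 * sqrt(2) / 341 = -226.94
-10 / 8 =-5 / 4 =-1.25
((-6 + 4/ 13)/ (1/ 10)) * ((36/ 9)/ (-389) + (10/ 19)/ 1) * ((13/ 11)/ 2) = -1411180/ 81301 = -17.36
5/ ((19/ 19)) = 5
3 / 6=1 / 2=0.50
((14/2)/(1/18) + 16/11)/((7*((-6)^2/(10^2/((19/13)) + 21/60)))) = 6106411/175560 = 34.78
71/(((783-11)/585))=41535/772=53.80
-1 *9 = -9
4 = 4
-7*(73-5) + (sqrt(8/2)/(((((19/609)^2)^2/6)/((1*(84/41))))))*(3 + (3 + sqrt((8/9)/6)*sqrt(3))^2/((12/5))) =1192671207582008/5343161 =223214536.78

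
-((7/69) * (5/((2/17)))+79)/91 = -11497/12558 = -0.92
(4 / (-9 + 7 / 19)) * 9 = -171 / 41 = -4.17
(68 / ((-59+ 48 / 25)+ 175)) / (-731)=-25 / 31691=-0.00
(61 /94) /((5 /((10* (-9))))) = -549 /47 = -11.68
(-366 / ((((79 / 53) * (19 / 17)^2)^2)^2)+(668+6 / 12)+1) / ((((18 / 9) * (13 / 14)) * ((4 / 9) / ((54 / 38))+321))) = 1438148951020835333637147 / 1342903368517009571671334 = 1.07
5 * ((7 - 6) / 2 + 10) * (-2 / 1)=-105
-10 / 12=-5 / 6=-0.83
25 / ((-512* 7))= -25 / 3584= -0.01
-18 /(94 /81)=-729 /47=-15.51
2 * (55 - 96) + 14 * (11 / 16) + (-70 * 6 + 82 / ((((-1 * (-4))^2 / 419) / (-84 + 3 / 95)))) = -180804.06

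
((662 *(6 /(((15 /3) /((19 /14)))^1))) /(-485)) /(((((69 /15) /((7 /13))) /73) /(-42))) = 797.80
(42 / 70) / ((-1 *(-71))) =3 / 355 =0.01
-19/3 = -6.33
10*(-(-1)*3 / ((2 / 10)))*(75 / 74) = 152.03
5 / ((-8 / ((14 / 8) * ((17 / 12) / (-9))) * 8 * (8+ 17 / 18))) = 85 / 35328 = 0.00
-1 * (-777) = 777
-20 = -20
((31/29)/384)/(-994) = -31/11069184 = -0.00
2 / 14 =1 / 7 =0.14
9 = 9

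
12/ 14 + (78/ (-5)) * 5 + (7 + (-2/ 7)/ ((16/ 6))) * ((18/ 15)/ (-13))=-70779/ 910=-77.78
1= 1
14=14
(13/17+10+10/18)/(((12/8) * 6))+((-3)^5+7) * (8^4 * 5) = -6655424828/1377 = -4833278.74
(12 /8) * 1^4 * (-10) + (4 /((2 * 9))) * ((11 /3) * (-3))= -157 /9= -17.44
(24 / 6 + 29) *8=264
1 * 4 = 4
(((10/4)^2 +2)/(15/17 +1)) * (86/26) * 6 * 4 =72369/208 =347.93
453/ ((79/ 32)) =14496/ 79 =183.49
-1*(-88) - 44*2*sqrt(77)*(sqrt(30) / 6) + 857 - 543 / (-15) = 4906 / 5 - 44*sqrt(2310) / 3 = 276.28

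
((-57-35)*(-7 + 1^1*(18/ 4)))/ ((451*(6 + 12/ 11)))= 115/ 1599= 0.07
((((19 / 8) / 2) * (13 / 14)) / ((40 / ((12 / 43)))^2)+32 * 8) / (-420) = -10602907823 / 17395392000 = -0.61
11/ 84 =0.13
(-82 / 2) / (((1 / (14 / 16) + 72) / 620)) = -347.54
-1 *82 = -82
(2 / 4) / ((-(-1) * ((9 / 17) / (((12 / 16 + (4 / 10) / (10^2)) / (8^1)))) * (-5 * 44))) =-6409 / 15840000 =-0.00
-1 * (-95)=95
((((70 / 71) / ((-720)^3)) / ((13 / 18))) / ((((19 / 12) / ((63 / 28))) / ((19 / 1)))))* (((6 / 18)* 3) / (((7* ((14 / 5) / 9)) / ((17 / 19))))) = -0.00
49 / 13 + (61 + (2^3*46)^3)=647869258 / 13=49836096.77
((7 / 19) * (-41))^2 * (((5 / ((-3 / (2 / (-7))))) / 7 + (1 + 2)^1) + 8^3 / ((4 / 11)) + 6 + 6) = 351650071 / 1083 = 324699.97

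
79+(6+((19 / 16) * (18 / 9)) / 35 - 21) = 17939 / 280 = 64.07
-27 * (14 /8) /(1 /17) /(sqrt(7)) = -459 * sqrt(7) /4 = -303.60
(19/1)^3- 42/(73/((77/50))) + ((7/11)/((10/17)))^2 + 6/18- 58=720944263/105996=6801.62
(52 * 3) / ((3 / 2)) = 104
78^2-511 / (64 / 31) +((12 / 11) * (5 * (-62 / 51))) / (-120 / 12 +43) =2305005125 / 394944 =5836.28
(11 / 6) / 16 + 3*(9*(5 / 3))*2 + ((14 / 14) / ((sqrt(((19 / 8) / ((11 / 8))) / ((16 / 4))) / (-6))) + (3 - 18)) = 7211 / 96 - 12*sqrt(209) / 19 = 65.98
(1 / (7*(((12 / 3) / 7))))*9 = 9 / 4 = 2.25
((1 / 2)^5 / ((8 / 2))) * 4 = 1 / 32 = 0.03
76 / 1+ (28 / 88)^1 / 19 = 31775 / 418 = 76.02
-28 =-28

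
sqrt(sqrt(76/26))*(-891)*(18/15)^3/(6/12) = -384912*13^(3/4)*38^(1/4)/1625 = -4026.35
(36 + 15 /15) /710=0.05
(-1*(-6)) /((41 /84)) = 504 /41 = 12.29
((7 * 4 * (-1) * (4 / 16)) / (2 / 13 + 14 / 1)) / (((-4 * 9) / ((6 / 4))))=91 / 4416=0.02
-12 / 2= -6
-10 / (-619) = 10 / 619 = 0.02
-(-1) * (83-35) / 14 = 24 / 7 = 3.43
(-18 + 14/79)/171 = -0.10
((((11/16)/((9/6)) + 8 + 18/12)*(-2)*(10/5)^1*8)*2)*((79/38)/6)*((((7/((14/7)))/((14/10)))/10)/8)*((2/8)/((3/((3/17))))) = -18881/186048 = -0.10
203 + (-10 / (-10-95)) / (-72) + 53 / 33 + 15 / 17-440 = -33153559 / 141372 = -234.51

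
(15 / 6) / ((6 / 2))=5 / 6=0.83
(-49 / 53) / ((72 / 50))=-1225 / 1908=-0.64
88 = 88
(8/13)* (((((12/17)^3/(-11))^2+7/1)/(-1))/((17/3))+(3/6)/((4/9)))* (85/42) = -73135585585/531557544518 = -0.14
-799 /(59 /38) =-30362 /59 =-514.61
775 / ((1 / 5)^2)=19375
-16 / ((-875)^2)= -16 / 765625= -0.00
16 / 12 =4 / 3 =1.33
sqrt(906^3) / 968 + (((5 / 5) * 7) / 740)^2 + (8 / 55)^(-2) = 75.44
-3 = -3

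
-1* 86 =-86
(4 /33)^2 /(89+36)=16 /136125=0.00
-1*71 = -71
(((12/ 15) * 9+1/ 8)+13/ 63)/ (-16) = -18979/ 40320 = -0.47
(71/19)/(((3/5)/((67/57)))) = 23785/3249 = 7.32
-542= -542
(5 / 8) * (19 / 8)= 95 / 64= 1.48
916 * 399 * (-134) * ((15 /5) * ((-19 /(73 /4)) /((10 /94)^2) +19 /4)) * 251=5871550588140762 /1825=3217287993501.79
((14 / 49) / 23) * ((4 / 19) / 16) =1 / 6118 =0.00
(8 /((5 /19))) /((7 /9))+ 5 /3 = 4279 /105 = 40.75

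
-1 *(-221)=221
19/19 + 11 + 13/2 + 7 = 51/2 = 25.50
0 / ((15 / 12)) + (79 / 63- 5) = -236 / 63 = -3.75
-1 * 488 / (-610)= 0.80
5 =5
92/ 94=46/ 47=0.98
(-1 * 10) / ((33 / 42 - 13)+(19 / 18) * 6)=420 / 247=1.70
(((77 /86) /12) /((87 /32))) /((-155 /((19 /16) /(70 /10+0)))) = -209 /6958260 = -0.00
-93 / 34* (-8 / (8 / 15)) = 1395 / 34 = 41.03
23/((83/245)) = 5635/83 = 67.89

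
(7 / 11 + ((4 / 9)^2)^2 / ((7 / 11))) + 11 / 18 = 1322393 / 1010394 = 1.31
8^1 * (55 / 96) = 55 / 12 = 4.58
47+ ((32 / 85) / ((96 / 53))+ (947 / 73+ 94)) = 154.18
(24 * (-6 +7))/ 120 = 1/ 5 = 0.20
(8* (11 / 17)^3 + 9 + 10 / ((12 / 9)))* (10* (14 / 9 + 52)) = 442054250 / 44217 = 9997.38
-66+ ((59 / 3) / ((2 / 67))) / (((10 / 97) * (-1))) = -387401 / 60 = -6456.68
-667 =-667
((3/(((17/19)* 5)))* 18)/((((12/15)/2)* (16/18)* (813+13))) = 4617/112336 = 0.04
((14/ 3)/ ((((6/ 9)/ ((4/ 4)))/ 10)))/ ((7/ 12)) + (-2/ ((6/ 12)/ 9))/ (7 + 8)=588/ 5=117.60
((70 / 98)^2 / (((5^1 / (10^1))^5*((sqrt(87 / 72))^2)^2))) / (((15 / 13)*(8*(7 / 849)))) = 42382080 / 288463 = 146.92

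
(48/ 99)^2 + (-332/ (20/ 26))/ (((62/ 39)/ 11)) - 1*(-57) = -494427304/ 168795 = -2929.16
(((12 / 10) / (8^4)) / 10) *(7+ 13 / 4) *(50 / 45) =41 / 122880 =0.00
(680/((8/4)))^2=115600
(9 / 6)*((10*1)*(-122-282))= -6060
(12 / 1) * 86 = 1032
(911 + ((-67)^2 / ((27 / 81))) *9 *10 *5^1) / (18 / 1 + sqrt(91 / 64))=6982342272 / 20645 - 48488488 *sqrt(91) / 20645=315804.87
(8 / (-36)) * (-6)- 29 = -83 / 3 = -27.67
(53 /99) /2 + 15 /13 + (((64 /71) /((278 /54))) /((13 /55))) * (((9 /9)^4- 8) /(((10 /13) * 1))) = -135132401 /25402806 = -5.32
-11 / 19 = -0.58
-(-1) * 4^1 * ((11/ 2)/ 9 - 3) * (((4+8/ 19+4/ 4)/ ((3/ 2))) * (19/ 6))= -8858/ 81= -109.36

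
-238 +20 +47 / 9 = -1915 / 9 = -212.78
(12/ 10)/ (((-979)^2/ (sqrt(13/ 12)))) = 0.00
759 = 759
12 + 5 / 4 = 13.25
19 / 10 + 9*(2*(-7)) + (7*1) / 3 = -3653 / 30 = -121.77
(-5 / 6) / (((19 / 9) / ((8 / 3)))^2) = -480 / 361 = -1.33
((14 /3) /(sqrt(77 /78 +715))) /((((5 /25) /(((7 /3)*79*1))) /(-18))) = -77420*sqrt(4356066) /55847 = -2893.35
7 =7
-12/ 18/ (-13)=2/ 39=0.05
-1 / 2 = -0.50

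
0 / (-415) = 0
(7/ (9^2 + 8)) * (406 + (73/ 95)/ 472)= 127435791/ 3990760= 31.93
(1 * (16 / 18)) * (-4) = -32 / 9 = -3.56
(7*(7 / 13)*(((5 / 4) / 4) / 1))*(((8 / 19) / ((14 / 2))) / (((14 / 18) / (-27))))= -1215 / 494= -2.46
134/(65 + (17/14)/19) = 35644/17307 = 2.06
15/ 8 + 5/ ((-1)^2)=55/ 8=6.88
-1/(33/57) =-19/11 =-1.73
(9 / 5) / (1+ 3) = 9 / 20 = 0.45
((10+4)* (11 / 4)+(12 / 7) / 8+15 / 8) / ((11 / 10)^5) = 28412500 / 1127357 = 25.20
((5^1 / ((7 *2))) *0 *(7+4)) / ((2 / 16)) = 0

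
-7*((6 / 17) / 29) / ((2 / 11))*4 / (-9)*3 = 308 / 493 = 0.62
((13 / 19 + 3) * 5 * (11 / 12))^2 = 3705625 / 12996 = 285.14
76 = 76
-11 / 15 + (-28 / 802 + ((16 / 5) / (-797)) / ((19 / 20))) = -70360763 / 91085145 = -0.77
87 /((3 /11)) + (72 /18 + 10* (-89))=-567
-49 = -49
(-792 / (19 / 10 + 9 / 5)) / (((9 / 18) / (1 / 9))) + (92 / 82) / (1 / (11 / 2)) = -62799 / 1517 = -41.40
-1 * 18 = -18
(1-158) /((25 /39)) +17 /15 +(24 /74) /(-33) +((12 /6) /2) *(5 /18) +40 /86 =-1914156479 /7875450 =-243.05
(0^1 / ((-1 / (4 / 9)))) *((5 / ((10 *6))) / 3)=0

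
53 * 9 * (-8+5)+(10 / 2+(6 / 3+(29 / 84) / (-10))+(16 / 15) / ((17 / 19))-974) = -34226909 / 14280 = -2396.84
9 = 9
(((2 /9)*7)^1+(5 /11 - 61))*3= -176.97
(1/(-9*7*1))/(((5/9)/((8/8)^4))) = -1/35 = -0.03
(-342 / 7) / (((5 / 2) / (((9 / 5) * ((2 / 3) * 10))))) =-8208 / 35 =-234.51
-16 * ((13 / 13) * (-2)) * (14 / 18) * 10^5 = 2488888.89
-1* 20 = -20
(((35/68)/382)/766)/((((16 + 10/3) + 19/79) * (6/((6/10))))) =1659/184610081248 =0.00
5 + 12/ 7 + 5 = 82/ 7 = 11.71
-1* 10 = -10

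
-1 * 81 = -81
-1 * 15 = -15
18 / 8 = 9 / 4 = 2.25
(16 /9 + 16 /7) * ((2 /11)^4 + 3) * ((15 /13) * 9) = 24103680 /190333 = 126.64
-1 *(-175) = 175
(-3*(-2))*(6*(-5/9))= -20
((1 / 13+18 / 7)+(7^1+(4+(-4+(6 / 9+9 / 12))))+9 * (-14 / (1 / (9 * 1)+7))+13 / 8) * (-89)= 3909859 / 8736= 447.56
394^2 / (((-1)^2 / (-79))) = -12263644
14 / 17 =0.82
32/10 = 16/5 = 3.20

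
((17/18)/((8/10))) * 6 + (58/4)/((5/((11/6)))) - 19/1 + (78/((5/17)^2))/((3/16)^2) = 1923089/75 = 25641.19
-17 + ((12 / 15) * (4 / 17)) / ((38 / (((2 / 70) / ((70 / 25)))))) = -1345291 / 79135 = -17.00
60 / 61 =0.98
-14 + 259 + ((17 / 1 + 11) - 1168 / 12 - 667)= -1474 / 3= -491.33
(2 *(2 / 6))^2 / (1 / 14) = 56 / 9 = 6.22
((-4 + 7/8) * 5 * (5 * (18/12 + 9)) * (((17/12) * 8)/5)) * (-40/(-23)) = -74375/23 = -3233.70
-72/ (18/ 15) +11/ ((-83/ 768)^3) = -5017140372/ 571787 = -8774.49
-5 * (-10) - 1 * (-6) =56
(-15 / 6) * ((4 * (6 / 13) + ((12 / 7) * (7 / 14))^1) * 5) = -3075 / 91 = -33.79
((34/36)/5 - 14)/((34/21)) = -8701/1020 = -8.53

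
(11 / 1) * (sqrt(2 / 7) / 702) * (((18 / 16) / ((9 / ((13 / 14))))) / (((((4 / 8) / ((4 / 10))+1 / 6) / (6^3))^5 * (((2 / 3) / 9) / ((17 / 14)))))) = 10054435710173184 * sqrt(14) / 28647703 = 1313203143.89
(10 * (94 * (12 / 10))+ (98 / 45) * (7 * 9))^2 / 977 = 40018276 / 24425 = 1638.41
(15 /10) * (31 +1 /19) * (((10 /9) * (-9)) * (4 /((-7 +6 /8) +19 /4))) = 23600 /19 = 1242.11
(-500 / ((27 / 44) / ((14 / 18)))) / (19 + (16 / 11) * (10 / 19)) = -32186000 / 1003833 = -32.06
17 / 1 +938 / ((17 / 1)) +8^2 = 2315 / 17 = 136.18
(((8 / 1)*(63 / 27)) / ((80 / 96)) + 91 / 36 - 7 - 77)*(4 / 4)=-10633 / 180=-59.07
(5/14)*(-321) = -1605/14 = -114.64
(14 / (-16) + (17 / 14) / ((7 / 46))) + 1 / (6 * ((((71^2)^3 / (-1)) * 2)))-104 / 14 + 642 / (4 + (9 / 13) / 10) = 12547091158426826689 / 79691699028389784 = 157.45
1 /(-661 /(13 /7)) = -13 /4627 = -0.00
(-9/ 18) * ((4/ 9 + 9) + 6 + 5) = -92/ 9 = -10.22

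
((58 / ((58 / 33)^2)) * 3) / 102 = 1089 / 1972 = 0.55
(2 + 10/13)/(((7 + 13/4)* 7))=144/3731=0.04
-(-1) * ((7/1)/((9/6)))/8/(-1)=-7/12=-0.58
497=497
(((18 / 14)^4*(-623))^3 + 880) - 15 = -199104032997604034 / 40353607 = -4933983546.94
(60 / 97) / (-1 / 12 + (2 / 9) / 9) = -19440 / 1843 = -10.55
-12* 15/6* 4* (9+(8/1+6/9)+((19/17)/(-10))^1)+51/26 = -930245/442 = -2104.63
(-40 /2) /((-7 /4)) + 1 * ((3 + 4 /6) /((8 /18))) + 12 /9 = 1765 /84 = 21.01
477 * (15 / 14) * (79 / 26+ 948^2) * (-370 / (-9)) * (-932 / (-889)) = 1601460623351850 / 80899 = 19795802461.73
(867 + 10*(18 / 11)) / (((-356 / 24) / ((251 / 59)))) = -14633802 / 57761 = -253.35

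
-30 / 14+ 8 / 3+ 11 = 242 / 21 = 11.52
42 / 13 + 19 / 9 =625 / 117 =5.34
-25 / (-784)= 25 / 784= 0.03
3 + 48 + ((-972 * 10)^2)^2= 8926168066560051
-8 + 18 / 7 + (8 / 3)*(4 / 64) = -221 / 42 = -5.26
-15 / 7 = -2.14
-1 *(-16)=16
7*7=49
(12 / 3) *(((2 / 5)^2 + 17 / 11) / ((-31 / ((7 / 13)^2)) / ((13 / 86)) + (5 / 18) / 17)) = -28128744 / 2916403325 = -0.01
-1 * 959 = -959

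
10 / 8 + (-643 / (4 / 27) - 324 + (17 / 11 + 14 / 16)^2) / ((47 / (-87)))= 3138943681 / 363968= 8624.23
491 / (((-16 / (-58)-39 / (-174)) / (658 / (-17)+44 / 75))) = -47727164 / 1275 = -37433.07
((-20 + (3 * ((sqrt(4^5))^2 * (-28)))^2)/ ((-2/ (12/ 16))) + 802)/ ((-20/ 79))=438375943267/ 40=10959398581.68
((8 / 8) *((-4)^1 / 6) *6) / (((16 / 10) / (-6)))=15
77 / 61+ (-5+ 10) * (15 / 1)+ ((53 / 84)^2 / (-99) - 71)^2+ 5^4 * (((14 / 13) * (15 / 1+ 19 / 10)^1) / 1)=16492.83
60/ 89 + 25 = 2285/ 89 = 25.67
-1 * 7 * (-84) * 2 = 1176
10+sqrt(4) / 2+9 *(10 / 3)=41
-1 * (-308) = 308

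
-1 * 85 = -85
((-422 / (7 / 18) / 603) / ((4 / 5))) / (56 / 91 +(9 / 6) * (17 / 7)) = -0.53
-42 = -42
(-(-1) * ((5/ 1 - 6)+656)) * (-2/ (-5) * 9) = 2358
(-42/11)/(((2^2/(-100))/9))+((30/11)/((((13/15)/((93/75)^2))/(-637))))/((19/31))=-21786912/5225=-4169.74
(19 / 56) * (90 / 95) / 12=3 / 112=0.03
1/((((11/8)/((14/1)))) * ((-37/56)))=-6272/407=-15.41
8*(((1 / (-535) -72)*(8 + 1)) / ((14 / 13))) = -2575404 / 535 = -4813.84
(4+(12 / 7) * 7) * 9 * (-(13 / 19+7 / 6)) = -5064 / 19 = -266.53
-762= -762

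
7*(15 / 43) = 105 / 43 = 2.44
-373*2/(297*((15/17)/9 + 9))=-6341/22968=-0.28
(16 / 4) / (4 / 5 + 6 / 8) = 2.58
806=806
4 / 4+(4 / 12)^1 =4 / 3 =1.33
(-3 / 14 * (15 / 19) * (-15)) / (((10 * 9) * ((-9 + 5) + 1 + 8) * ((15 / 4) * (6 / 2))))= 1 / 1995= 0.00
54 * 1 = 54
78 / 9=26 / 3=8.67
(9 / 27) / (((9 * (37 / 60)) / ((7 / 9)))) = 140 / 2997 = 0.05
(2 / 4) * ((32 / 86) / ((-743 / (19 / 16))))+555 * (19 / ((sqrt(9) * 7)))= 224601337 / 447286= 502.14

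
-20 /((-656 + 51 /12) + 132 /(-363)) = 0.03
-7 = -7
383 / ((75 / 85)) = 6511 / 15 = 434.07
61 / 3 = 20.33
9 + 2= 11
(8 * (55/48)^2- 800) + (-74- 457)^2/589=-52719107/169632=-310.79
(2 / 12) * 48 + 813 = 821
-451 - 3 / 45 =-6766 / 15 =-451.07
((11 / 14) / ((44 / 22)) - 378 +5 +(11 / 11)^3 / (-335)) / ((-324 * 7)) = 3495083 / 21273840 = 0.16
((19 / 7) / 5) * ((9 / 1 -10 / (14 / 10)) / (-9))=-247 / 2205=-0.11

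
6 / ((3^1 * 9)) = 2 / 9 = 0.22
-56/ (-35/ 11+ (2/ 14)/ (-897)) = 483483/ 27472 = 17.60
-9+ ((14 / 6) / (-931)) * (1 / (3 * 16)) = -172369 / 19152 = -9.00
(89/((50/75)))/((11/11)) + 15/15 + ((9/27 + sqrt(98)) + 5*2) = 7*sqrt(2) + 869/6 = 154.73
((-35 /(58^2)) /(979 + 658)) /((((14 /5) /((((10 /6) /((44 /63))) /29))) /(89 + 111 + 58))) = -338625 /7026763568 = -0.00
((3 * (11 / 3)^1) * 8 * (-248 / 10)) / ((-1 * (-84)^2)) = 682 / 2205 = 0.31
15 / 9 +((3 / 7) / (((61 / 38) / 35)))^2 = 993305 / 11163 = 88.98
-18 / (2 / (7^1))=-63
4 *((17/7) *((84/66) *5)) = 680/11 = 61.82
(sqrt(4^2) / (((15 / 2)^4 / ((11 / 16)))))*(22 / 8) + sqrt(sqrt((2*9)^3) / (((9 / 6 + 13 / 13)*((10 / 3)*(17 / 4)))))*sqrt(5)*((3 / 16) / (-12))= -9*2^(3 / 4)*sqrt(85) / 2720 + 121 / 50625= -0.05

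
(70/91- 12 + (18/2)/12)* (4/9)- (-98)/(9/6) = 7099/117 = 60.68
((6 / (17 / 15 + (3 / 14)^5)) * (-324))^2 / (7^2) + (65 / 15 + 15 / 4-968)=59270147472666003529 / 1003935133228908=59037.83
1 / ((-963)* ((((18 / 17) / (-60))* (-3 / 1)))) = -170 / 8667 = -0.02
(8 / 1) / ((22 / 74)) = 296 / 11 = 26.91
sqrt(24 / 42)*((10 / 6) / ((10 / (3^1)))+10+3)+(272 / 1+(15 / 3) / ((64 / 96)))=27*sqrt(7) / 7+559 / 2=289.71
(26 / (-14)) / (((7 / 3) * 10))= -39 / 490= -0.08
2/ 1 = 2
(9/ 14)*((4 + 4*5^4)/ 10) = 5634/ 35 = 160.97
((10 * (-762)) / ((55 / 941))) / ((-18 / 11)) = 239014 / 3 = 79671.33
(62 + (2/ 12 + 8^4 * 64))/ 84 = 1573237/ 504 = 3121.50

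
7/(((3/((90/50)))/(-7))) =-147/5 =-29.40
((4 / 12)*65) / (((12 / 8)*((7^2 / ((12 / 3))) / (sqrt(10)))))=520*sqrt(10) / 441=3.73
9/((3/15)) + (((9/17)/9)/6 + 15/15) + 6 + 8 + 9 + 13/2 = 3851/51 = 75.51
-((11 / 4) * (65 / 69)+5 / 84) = -1280 / 483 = -2.65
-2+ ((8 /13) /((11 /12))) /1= -190 /143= -1.33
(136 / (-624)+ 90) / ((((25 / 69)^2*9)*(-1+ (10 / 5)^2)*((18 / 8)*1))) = 7409174 / 658125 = 11.26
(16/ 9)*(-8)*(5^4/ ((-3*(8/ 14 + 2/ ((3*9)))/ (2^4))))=4480000/ 61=73442.62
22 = 22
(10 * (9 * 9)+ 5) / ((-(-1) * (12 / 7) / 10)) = 28525 / 6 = 4754.17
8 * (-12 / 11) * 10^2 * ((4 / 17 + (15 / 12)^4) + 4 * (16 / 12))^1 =-2614475 / 374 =-6990.57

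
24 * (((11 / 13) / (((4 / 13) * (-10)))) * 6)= -198 / 5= -39.60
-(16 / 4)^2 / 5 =-16 / 5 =-3.20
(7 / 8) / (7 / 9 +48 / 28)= 441 / 1256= 0.35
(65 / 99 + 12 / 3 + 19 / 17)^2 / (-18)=-47219762 / 25492401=-1.85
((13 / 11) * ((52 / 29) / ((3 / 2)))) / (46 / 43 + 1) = 58136 / 85173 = 0.68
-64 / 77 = -0.83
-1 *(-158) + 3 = 161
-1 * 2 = -2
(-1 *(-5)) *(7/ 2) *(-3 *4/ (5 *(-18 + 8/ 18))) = 2.39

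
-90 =-90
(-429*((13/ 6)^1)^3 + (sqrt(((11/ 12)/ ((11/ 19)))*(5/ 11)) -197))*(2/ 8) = -328355/ 288 + sqrt(3135)/ 264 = -1139.91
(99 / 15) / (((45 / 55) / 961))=116281 / 15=7752.07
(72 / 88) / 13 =9 / 143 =0.06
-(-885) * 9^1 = 7965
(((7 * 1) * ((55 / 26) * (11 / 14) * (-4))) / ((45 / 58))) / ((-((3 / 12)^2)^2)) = 15355.62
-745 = -745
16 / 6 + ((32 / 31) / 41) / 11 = 111944 / 41943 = 2.67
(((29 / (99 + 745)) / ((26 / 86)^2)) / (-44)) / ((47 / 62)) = -1662251 / 147485624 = -0.01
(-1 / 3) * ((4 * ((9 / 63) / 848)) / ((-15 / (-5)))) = -1 / 13356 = -0.00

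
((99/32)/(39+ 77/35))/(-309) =-165/678976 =-0.00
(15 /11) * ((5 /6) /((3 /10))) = 125 /33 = 3.79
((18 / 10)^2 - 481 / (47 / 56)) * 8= -5356744 / 1175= -4558.93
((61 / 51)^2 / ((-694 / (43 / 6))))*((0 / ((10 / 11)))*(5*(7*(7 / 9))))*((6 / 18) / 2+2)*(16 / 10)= 0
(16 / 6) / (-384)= -1 / 144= -0.01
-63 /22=-2.86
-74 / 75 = -0.99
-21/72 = -7/24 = -0.29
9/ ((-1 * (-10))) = 9/ 10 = 0.90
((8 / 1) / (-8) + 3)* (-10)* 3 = -60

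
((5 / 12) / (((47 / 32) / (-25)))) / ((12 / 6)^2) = -250 / 141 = -1.77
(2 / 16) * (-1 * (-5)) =5 / 8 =0.62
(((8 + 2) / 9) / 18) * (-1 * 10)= -50 / 81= -0.62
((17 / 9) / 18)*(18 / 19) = 17 / 171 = 0.10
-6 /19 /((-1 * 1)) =6 /19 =0.32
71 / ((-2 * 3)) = -11.83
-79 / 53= -1.49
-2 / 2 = -1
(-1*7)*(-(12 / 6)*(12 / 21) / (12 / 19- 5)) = -152 / 83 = -1.83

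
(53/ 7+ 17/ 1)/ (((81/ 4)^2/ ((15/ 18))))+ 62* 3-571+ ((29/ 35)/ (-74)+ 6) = -19319054837/ 50978970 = -378.96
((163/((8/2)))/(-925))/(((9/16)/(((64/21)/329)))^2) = -42729472/3576491003925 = -0.00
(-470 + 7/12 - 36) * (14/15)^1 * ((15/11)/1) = -42455/66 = -643.26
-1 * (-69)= 69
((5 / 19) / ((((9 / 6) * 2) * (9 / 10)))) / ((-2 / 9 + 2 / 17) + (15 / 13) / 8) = 88400 / 35967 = 2.46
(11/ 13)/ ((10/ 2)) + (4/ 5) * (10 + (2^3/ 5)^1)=3071/ 325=9.45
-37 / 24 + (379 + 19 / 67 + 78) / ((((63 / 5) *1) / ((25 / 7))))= 128.07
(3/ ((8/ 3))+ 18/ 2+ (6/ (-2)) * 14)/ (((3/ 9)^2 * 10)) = -459/ 16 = -28.69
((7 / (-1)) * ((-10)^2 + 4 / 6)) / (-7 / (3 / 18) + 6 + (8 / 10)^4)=660625 / 33366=19.80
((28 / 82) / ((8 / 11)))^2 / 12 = 5929 / 322752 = 0.02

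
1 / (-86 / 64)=-32 / 43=-0.74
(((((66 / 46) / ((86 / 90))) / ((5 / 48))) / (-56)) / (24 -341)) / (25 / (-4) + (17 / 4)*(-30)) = -7128 / 1174106185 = -0.00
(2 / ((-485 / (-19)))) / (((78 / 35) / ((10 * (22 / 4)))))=7315 / 3783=1.93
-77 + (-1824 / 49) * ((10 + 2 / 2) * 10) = -204413 / 49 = -4171.69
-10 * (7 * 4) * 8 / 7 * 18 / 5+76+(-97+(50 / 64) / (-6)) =-225241 / 192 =-1173.13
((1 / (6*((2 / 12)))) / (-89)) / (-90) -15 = -120149 / 8010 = -15.00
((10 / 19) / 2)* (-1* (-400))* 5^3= 250000 / 19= 13157.89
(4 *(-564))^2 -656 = 5088880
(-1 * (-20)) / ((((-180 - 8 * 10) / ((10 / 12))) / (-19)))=95 / 78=1.22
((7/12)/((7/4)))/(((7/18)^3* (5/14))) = 3888/245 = 15.87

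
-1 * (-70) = 70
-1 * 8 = -8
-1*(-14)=14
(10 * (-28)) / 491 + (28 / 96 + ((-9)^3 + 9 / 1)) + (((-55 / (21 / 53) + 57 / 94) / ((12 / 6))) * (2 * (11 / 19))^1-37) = -61676344573 / 73661784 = -837.29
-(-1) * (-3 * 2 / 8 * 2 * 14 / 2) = -21 / 2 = -10.50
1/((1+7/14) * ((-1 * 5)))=-2/15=-0.13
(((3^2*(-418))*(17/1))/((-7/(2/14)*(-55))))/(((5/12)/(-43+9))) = 2372112/1225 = 1936.42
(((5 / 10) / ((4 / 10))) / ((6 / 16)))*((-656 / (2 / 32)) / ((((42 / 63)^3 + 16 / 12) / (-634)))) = 149725440 / 11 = 13611403.64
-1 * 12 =-12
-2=-2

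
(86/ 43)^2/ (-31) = -4/ 31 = -0.13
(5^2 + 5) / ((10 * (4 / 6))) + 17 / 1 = 43 / 2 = 21.50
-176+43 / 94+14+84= -7289 / 94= -77.54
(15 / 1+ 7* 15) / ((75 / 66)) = 528 / 5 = 105.60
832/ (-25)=-832/ 25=-33.28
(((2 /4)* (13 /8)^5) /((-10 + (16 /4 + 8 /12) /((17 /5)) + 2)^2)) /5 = 33813 /1310720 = 0.03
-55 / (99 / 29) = -145 / 9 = -16.11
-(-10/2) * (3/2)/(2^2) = 15/8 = 1.88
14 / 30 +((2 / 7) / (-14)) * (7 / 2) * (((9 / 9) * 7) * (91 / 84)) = -3 / 40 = -0.08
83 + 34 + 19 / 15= 1774 / 15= 118.27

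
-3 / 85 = -0.04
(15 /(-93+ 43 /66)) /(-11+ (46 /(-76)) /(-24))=180576 /12200971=0.01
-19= -19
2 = 2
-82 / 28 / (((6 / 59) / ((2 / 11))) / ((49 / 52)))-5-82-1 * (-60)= -109597 / 3432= -31.93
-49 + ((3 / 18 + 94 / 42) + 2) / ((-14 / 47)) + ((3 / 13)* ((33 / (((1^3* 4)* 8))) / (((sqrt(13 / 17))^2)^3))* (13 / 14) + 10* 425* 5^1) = 437916008063 / 20669376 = 21186.71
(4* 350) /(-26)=-700 /13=-53.85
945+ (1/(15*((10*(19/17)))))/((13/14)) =17506244/18525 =945.01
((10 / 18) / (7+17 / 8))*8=0.49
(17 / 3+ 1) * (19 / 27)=380 / 81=4.69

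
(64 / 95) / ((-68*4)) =-4 / 1615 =-0.00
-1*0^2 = 0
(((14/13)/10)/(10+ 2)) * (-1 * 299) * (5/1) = -161/12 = -13.42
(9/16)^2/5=0.06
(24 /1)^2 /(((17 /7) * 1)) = 4032 /17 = 237.18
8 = 8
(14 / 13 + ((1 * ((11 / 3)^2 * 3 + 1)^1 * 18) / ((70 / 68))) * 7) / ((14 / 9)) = 1480131 / 455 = 3253.04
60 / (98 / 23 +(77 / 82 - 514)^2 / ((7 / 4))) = 16238460 / 40710441109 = 0.00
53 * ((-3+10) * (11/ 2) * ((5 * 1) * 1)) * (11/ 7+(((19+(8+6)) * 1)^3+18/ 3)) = 366724490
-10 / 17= -0.59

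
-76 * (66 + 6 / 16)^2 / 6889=-5357259 / 110224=-48.60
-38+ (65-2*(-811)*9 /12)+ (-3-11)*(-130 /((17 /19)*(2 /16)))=595559 /34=17516.44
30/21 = 10/7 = 1.43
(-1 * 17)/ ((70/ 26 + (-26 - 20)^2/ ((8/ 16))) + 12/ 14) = -1547/ 385435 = -0.00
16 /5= 3.20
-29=-29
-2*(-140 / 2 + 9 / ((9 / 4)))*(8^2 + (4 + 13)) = 10692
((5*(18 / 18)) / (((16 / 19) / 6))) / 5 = 57 / 8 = 7.12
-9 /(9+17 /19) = -171 /188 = -0.91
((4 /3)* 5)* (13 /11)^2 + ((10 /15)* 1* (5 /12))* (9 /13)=89695 /9438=9.50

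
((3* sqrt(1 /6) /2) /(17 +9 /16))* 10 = 0.35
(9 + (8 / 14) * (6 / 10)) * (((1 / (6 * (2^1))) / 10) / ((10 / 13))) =1417 / 14000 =0.10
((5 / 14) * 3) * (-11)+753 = 10377 / 14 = 741.21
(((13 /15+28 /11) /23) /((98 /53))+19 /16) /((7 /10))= 3771857 /2082696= 1.81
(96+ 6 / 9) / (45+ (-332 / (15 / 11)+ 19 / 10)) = -2900 / 5897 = -0.49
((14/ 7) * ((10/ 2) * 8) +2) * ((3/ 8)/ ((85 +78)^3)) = 123/ 17322988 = 0.00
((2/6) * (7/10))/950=0.00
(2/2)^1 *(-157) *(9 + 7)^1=-2512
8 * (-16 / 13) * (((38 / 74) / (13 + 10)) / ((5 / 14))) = -34048 / 55315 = -0.62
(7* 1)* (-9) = -63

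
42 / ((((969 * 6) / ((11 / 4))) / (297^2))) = 2264031 / 1292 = 1752.35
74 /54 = 37 /27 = 1.37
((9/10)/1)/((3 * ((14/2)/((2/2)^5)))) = 3/70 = 0.04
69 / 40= 1.72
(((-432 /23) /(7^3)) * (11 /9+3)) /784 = -114 /386561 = -0.00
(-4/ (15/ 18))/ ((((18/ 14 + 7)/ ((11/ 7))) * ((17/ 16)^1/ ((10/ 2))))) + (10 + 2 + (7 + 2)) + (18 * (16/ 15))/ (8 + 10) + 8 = 190663/ 7395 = 25.78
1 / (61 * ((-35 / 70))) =-2 / 61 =-0.03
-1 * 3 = -3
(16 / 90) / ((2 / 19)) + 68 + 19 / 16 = 51031 / 720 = 70.88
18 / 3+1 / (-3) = 17 / 3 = 5.67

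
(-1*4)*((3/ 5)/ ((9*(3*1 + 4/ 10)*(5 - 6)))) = 4/ 51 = 0.08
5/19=0.26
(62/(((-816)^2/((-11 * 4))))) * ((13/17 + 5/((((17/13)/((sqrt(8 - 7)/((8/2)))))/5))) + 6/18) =-408859/16979328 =-0.02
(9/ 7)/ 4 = 9/ 28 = 0.32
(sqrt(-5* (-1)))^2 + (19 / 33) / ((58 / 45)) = 3475 / 638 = 5.45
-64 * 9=-576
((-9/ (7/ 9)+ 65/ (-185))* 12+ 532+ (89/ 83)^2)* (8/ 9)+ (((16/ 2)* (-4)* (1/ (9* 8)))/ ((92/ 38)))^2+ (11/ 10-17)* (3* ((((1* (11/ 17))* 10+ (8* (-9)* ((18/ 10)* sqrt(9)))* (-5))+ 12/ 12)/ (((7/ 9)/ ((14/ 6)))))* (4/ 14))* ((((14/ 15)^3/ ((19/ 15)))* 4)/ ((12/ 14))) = -29466390485605918772/ 123472194324885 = -238647.99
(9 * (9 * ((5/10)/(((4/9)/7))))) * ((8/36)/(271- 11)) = 567/1040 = 0.55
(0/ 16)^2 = 0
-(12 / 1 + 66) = -78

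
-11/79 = -0.14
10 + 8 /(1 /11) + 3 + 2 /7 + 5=106.29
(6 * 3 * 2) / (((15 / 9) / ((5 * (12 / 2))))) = 648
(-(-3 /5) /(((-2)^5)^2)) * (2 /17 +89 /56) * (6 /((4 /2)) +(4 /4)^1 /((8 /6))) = 14625 /3899392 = 0.00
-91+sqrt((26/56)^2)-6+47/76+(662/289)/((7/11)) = -3548415/38437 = -92.32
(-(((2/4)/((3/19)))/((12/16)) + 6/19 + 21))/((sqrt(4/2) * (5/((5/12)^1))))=-4367 * sqrt(2)/4104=-1.50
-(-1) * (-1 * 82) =-82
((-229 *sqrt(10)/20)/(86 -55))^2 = 52441/38440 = 1.36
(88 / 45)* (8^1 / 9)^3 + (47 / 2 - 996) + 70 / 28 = -31775794 / 32805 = -968.63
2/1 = 2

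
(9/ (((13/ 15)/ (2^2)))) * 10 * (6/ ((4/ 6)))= 48600/ 13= 3738.46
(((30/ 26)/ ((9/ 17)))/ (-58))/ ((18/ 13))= -85/ 3132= -0.03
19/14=1.36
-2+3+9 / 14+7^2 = 709 / 14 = 50.64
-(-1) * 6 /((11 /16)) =96 /11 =8.73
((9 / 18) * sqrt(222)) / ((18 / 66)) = 11 * sqrt(222) / 6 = 27.32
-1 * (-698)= 698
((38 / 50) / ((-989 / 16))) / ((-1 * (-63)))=-304 / 1557675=-0.00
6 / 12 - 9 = -17 / 2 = -8.50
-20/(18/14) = -140/9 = -15.56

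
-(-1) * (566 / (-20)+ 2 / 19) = -5357 / 190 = -28.19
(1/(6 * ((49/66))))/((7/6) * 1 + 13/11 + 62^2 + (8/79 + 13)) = 57354/986035379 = 0.00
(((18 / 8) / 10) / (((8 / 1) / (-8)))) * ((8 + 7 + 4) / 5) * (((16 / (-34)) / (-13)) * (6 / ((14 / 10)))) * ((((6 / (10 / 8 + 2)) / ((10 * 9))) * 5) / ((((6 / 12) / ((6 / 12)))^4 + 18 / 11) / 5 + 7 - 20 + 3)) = 15048 / 10477831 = 0.00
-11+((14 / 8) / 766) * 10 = -16817 / 1532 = -10.98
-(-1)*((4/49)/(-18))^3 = -8/85766121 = -0.00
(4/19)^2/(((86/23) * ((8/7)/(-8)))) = -1288/15523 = -0.08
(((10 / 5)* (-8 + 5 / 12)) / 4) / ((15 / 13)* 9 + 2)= -169 / 552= -0.31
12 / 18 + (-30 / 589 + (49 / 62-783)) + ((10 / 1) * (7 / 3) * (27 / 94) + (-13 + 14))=-128541883 / 166098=-773.89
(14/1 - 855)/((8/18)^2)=-68121/16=-4257.56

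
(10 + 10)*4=80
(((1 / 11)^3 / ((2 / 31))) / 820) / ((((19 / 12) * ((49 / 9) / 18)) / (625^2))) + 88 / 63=5935339609 / 457250409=12.98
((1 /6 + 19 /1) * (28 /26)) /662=805 /25818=0.03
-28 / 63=-4 / 9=-0.44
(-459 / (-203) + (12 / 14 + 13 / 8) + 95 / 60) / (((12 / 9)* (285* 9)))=30823 / 16662240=0.00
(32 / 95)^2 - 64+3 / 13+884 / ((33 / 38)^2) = 141631791443 / 127766925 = 1108.52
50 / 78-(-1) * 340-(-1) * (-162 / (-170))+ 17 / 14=15909731 / 46410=342.81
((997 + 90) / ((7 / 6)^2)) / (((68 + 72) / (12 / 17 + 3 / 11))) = 1790289 / 320705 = 5.58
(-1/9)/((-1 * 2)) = 1/18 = 0.06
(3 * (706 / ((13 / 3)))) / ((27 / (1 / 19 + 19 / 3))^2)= 7195552 / 263169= 27.34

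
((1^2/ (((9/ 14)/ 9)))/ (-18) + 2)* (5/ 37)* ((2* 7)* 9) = 770/ 37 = 20.81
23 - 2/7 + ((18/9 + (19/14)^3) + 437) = 464.21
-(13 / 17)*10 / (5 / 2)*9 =-468 / 17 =-27.53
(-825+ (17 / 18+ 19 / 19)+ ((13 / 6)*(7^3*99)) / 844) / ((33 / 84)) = -78256759 / 41778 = -1873.16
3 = 3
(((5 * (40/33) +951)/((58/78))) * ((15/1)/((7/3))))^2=341364608363025/4986289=68460654.48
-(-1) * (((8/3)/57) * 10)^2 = 6400/29241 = 0.22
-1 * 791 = -791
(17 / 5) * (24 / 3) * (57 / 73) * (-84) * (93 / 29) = -60558624 / 10585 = -5721.17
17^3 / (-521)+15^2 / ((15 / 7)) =49792 / 521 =95.57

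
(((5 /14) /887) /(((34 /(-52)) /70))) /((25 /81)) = -2106 /15079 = -0.14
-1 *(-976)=976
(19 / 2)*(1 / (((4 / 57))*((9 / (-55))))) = -827.29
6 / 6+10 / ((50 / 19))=24 / 5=4.80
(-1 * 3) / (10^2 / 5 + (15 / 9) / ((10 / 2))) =-9 / 61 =-0.15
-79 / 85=-0.93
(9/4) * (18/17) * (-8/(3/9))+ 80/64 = -3803/68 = -55.93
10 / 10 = 1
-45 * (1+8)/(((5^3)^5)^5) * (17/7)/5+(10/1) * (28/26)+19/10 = 61034017805592678806991813189597451128065586090087854823/4817499887508833178451084222615463659167289733886718750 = 12.67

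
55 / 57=0.96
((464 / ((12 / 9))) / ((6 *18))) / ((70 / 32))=464 / 315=1.47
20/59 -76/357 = 0.13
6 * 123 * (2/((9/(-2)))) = -328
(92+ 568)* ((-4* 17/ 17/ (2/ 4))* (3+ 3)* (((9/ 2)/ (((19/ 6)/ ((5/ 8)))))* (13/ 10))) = -694980/ 19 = -36577.89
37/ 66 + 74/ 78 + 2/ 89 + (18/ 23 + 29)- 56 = -43355953/ 1756326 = -24.69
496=496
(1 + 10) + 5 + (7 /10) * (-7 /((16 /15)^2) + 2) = 13.09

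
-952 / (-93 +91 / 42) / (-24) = -238 / 545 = -0.44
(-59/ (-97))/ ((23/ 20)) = 1180/ 2231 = 0.53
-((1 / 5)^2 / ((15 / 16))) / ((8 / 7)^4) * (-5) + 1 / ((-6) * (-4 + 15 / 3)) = -0.04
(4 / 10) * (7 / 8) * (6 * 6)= 63 / 5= 12.60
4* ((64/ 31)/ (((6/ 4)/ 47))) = 24064/ 93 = 258.75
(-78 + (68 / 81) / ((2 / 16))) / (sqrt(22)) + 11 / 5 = 11 / 5-2887 * sqrt(22) / 891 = -13.00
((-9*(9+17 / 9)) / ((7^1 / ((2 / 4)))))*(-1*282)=1974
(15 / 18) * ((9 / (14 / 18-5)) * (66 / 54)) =-165 / 76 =-2.17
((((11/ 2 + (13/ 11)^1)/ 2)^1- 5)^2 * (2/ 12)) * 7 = 3.21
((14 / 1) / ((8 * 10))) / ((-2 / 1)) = -7 / 80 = -0.09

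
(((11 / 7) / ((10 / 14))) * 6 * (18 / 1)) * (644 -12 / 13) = 1986336 / 13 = 152795.08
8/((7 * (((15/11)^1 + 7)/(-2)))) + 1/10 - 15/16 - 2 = -40067/12880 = -3.11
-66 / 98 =-33 / 49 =-0.67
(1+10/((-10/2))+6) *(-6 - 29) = -175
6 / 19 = 0.32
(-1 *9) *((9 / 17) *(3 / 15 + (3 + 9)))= -4941 / 85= -58.13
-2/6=-1/3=-0.33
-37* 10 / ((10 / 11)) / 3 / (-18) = 407 / 54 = 7.54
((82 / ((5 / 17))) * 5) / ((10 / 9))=6273 / 5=1254.60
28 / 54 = 14 / 27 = 0.52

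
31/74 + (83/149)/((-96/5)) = 206357/529248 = 0.39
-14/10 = -7/5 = -1.40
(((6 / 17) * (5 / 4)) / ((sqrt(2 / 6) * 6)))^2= 75 / 4624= 0.02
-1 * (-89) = 89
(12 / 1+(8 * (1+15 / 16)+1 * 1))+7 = 71 / 2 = 35.50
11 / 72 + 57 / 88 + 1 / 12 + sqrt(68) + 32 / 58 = 8243 / 5742 + 2*sqrt(17) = 9.68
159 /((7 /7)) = 159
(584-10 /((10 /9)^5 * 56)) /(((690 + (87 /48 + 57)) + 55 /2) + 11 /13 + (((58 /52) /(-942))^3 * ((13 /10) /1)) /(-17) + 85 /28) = 98156892310970817753 /131156308740568105375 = 0.75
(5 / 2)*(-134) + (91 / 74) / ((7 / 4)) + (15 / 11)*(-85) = -183234 / 407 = -450.21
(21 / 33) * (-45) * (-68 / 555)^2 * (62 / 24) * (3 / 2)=-125426 / 75295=-1.67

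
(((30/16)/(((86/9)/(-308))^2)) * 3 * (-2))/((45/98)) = -47064402/1849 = -25453.98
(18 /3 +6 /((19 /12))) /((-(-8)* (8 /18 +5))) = 837 /3724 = 0.22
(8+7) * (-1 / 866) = -15 / 866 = -0.02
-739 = -739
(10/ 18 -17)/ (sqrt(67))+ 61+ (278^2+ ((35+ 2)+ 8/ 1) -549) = 76841 -148 * sqrt(67)/ 603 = 76838.99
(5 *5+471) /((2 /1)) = 248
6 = 6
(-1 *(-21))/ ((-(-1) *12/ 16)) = 28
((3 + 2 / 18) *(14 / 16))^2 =2401 / 324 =7.41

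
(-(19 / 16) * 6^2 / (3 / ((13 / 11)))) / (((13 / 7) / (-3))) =1197 / 44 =27.20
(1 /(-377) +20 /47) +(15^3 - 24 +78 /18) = 178381933 /53157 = 3355.76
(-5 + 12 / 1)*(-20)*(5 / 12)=-175 / 3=-58.33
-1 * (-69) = 69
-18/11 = -1.64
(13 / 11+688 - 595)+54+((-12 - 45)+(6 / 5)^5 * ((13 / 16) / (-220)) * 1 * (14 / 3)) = 91.14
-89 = -89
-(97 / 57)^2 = -9409 / 3249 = -2.90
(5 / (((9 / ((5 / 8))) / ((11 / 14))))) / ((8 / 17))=4675 / 8064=0.58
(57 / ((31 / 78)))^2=19766916 / 961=20569.11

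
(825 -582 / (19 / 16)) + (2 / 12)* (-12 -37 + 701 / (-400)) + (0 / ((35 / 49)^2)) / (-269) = 4961827 / 15200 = 326.44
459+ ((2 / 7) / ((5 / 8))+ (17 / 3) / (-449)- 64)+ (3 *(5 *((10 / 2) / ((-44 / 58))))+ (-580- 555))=-869599921 / 1037190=-838.42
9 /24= 3 /8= 0.38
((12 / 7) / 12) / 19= 1 / 133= 0.01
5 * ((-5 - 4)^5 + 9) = -295200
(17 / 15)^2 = 289 / 225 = 1.28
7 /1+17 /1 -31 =-7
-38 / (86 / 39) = -741 / 43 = -17.23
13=13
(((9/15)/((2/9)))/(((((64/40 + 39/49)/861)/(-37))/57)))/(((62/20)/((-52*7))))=4372310173140/18197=240276428.70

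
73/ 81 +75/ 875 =0.99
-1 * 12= -12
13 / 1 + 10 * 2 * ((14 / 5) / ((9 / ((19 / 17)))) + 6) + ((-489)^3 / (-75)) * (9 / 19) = 53681118746 / 72675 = 738646.28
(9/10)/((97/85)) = 153/194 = 0.79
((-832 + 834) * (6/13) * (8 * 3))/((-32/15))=-135/13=-10.38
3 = 3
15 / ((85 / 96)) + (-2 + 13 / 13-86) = -1191 / 17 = -70.06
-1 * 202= -202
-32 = -32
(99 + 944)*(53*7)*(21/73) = 8126013/73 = 111315.25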